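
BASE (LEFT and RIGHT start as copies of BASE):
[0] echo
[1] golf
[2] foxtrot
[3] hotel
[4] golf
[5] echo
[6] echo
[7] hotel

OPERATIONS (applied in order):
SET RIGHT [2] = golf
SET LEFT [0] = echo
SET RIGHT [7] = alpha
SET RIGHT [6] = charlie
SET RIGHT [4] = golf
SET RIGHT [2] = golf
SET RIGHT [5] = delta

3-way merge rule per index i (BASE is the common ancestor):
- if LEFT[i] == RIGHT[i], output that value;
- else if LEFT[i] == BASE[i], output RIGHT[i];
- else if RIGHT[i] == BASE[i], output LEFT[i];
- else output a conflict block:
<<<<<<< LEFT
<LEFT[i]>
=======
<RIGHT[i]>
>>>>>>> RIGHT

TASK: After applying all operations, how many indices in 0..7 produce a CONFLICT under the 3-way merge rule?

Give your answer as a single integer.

Answer: 0

Derivation:
Final LEFT:  [echo, golf, foxtrot, hotel, golf, echo, echo, hotel]
Final RIGHT: [echo, golf, golf, hotel, golf, delta, charlie, alpha]
i=0: L=echo R=echo -> agree -> echo
i=1: L=golf R=golf -> agree -> golf
i=2: L=foxtrot=BASE, R=golf -> take RIGHT -> golf
i=3: L=hotel R=hotel -> agree -> hotel
i=4: L=golf R=golf -> agree -> golf
i=5: L=echo=BASE, R=delta -> take RIGHT -> delta
i=6: L=echo=BASE, R=charlie -> take RIGHT -> charlie
i=7: L=hotel=BASE, R=alpha -> take RIGHT -> alpha
Conflict count: 0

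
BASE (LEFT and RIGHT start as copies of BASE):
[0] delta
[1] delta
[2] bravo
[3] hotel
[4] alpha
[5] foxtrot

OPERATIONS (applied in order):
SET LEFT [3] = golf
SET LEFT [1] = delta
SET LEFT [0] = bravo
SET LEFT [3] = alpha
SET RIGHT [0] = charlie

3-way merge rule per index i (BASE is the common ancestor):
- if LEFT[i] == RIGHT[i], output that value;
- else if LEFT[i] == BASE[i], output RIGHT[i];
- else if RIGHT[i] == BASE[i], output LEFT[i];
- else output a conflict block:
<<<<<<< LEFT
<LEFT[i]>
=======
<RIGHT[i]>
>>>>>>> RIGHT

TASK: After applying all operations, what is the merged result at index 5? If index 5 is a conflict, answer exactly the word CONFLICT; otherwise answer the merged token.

Final LEFT:  [bravo, delta, bravo, alpha, alpha, foxtrot]
Final RIGHT: [charlie, delta, bravo, hotel, alpha, foxtrot]
i=0: BASE=delta L=bravo R=charlie all differ -> CONFLICT
i=1: L=delta R=delta -> agree -> delta
i=2: L=bravo R=bravo -> agree -> bravo
i=3: L=alpha, R=hotel=BASE -> take LEFT -> alpha
i=4: L=alpha R=alpha -> agree -> alpha
i=5: L=foxtrot R=foxtrot -> agree -> foxtrot
Index 5 -> foxtrot

Answer: foxtrot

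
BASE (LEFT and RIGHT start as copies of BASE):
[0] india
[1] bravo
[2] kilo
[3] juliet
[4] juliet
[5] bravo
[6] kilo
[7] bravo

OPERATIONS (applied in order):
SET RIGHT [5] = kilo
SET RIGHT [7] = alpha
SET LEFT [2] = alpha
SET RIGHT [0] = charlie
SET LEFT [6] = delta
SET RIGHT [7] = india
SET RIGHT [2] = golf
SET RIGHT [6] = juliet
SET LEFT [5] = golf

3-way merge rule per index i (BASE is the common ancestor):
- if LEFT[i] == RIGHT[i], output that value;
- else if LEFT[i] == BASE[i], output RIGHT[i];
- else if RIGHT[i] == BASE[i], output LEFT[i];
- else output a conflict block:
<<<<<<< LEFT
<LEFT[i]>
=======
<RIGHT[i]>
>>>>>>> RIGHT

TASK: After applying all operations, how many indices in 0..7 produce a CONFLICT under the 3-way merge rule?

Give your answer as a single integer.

Final LEFT:  [india, bravo, alpha, juliet, juliet, golf, delta, bravo]
Final RIGHT: [charlie, bravo, golf, juliet, juliet, kilo, juliet, india]
i=0: L=india=BASE, R=charlie -> take RIGHT -> charlie
i=1: L=bravo R=bravo -> agree -> bravo
i=2: BASE=kilo L=alpha R=golf all differ -> CONFLICT
i=3: L=juliet R=juliet -> agree -> juliet
i=4: L=juliet R=juliet -> agree -> juliet
i=5: BASE=bravo L=golf R=kilo all differ -> CONFLICT
i=6: BASE=kilo L=delta R=juliet all differ -> CONFLICT
i=7: L=bravo=BASE, R=india -> take RIGHT -> india
Conflict count: 3

Answer: 3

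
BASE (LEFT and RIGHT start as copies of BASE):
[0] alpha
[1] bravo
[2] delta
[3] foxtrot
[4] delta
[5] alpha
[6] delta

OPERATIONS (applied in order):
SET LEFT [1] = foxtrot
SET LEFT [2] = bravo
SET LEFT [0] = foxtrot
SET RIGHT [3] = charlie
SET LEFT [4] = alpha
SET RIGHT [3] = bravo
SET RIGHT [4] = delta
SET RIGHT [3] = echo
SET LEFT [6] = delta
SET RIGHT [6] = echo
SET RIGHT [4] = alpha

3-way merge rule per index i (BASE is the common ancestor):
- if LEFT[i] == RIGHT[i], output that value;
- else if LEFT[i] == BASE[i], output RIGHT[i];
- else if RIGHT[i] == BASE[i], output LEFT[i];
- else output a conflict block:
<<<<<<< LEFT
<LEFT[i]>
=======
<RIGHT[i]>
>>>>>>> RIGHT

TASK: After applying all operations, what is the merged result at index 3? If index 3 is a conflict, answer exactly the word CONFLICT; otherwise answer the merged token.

Answer: echo

Derivation:
Final LEFT:  [foxtrot, foxtrot, bravo, foxtrot, alpha, alpha, delta]
Final RIGHT: [alpha, bravo, delta, echo, alpha, alpha, echo]
i=0: L=foxtrot, R=alpha=BASE -> take LEFT -> foxtrot
i=1: L=foxtrot, R=bravo=BASE -> take LEFT -> foxtrot
i=2: L=bravo, R=delta=BASE -> take LEFT -> bravo
i=3: L=foxtrot=BASE, R=echo -> take RIGHT -> echo
i=4: L=alpha R=alpha -> agree -> alpha
i=5: L=alpha R=alpha -> agree -> alpha
i=6: L=delta=BASE, R=echo -> take RIGHT -> echo
Index 3 -> echo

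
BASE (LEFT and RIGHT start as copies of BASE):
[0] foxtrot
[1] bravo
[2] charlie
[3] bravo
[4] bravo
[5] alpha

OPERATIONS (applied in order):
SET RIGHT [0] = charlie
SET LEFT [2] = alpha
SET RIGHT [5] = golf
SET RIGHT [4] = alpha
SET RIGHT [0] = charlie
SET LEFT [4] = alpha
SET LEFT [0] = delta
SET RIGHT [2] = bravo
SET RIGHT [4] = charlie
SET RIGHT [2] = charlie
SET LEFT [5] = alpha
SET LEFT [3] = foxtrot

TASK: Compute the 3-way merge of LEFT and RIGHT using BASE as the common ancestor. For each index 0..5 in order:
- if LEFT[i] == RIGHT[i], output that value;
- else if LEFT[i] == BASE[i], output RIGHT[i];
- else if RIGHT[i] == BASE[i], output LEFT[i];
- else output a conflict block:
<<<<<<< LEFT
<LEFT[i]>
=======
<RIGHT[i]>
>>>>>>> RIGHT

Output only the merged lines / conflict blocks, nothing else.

Final LEFT:  [delta, bravo, alpha, foxtrot, alpha, alpha]
Final RIGHT: [charlie, bravo, charlie, bravo, charlie, golf]
i=0: BASE=foxtrot L=delta R=charlie all differ -> CONFLICT
i=1: L=bravo R=bravo -> agree -> bravo
i=2: L=alpha, R=charlie=BASE -> take LEFT -> alpha
i=3: L=foxtrot, R=bravo=BASE -> take LEFT -> foxtrot
i=4: BASE=bravo L=alpha R=charlie all differ -> CONFLICT
i=5: L=alpha=BASE, R=golf -> take RIGHT -> golf

Answer: <<<<<<< LEFT
delta
=======
charlie
>>>>>>> RIGHT
bravo
alpha
foxtrot
<<<<<<< LEFT
alpha
=======
charlie
>>>>>>> RIGHT
golf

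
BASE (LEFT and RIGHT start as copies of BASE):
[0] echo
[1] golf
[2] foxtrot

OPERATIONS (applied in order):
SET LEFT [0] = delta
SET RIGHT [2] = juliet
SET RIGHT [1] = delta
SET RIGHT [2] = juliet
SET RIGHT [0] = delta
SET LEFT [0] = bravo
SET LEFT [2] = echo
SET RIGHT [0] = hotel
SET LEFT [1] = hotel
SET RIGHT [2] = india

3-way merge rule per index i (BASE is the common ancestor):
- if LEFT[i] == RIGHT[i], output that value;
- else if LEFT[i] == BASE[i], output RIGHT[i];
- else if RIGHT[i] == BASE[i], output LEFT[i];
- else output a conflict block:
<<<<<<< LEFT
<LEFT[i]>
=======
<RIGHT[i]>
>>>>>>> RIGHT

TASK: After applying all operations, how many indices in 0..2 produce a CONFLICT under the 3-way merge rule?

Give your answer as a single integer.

Final LEFT:  [bravo, hotel, echo]
Final RIGHT: [hotel, delta, india]
i=0: BASE=echo L=bravo R=hotel all differ -> CONFLICT
i=1: BASE=golf L=hotel R=delta all differ -> CONFLICT
i=2: BASE=foxtrot L=echo R=india all differ -> CONFLICT
Conflict count: 3

Answer: 3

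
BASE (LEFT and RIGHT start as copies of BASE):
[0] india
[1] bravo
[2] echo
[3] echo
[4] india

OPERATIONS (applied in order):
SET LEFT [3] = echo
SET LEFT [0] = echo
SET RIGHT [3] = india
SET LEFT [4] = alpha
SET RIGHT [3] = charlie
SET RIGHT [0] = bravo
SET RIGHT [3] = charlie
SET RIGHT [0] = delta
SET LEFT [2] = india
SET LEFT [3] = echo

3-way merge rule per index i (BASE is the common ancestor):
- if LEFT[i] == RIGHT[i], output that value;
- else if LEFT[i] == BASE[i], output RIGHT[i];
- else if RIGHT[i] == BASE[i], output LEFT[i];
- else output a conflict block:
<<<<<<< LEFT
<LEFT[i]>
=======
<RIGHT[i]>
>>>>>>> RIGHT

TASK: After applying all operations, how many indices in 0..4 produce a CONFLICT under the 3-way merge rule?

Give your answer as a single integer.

Answer: 1

Derivation:
Final LEFT:  [echo, bravo, india, echo, alpha]
Final RIGHT: [delta, bravo, echo, charlie, india]
i=0: BASE=india L=echo R=delta all differ -> CONFLICT
i=1: L=bravo R=bravo -> agree -> bravo
i=2: L=india, R=echo=BASE -> take LEFT -> india
i=3: L=echo=BASE, R=charlie -> take RIGHT -> charlie
i=4: L=alpha, R=india=BASE -> take LEFT -> alpha
Conflict count: 1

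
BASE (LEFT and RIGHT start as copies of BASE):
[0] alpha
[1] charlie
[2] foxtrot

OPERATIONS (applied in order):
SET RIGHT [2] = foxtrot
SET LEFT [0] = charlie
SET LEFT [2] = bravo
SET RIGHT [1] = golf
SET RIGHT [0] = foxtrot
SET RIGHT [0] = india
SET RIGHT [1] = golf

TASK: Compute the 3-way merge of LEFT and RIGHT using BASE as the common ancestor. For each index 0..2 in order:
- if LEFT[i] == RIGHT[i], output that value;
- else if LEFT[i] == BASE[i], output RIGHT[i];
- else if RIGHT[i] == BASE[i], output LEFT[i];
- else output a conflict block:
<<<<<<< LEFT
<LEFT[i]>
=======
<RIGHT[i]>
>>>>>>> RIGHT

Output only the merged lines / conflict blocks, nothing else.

Final LEFT:  [charlie, charlie, bravo]
Final RIGHT: [india, golf, foxtrot]
i=0: BASE=alpha L=charlie R=india all differ -> CONFLICT
i=1: L=charlie=BASE, R=golf -> take RIGHT -> golf
i=2: L=bravo, R=foxtrot=BASE -> take LEFT -> bravo

Answer: <<<<<<< LEFT
charlie
=======
india
>>>>>>> RIGHT
golf
bravo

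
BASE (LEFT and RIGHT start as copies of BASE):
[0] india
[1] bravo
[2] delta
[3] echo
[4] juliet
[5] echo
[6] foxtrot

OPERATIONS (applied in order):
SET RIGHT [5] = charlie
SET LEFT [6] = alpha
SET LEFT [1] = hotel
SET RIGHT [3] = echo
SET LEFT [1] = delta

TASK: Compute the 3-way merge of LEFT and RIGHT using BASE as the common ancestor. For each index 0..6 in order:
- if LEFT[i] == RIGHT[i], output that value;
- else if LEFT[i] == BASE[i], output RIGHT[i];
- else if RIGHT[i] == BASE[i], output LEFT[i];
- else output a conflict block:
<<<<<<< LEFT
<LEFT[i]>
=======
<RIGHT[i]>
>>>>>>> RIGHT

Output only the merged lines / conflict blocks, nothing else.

Answer: india
delta
delta
echo
juliet
charlie
alpha

Derivation:
Final LEFT:  [india, delta, delta, echo, juliet, echo, alpha]
Final RIGHT: [india, bravo, delta, echo, juliet, charlie, foxtrot]
i=0: L=india R=india -> agree -> india
i=1: L=delta, R=bravo=BASE -> take LEFT -> delta
i=2: L=delta R=delta -> agree -> delta
i=3: L=echo R=echo -> agree -> echo
i=4: L=juliet R=juliet -> agree -> juliet
i=5: L=echo=BASE, R=charlie -> take RIGHT -> charlie
i=6: L=alpha, R=foxtrot=BASE -> take LEFT -> alpha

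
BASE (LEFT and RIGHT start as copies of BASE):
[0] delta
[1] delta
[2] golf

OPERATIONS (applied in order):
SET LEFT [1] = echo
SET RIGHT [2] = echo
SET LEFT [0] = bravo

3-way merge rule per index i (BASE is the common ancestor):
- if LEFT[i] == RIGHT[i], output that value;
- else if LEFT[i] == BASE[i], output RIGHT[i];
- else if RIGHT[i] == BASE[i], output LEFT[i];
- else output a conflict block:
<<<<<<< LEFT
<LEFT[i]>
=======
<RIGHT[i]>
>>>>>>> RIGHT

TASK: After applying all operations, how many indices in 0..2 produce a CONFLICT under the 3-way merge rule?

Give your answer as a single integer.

Answer: 0

Derivation:
Final LEFT:  [bravo, echo, golf]
Final RIGHT: [delta, delta, echo]
i=0: L=bravo, R=delta=BASE -> take LEFT -> bravo
i=1: L=echo, R=delta=BASE -> take LEFT -> echo
i=2: L=golf=BASE, R=echo -> take RIGHT -> echo
Conflict count: 0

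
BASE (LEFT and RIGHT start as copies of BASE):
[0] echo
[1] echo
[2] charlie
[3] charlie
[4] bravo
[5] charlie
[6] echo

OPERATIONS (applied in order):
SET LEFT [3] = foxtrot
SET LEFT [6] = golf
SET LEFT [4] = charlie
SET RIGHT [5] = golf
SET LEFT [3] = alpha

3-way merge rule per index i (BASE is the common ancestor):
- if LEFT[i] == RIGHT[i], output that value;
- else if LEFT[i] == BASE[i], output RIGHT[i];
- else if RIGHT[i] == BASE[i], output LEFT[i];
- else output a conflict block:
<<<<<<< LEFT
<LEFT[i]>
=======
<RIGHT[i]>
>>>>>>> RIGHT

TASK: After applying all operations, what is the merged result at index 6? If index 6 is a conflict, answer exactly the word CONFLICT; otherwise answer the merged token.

Answer: golf

Derivation:
Final LEFT:  [echo, echo, charlie, alpha, charlie, charlie, golf]
Final RIGHT: [echo, echo, charlie, charlie, bravo, golf, echo]
i=0: L=echo R=echo -> agree -> echo
i=1: L=echo R=echo -> agree -> echo
i=2: L=charlie R=charlie -> agree -> charlie
i=3: L=alpha, R=charlie=BASE -> take LEFT -> alpha
i=4: L=charlie, R=bravo=BASE -> take LEFT -> charlie
i=5: L=charlie=BASE, R=golf -> take RIGHT -> golf
i=6: L=golf, R=echo=BASE -> take LEFT -> golf
Index 6 -> golf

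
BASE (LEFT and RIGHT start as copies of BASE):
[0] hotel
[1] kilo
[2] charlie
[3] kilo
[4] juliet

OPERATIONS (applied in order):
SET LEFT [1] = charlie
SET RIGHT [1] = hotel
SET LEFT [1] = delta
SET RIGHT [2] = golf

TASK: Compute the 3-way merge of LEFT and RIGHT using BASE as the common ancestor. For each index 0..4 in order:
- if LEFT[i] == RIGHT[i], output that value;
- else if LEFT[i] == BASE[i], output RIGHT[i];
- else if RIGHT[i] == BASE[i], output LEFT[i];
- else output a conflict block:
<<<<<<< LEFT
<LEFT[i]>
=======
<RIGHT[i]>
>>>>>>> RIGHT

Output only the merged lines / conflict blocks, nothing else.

Final LEFT:  [hotel, delta, charlie, kilo, juliet]
Final RIGHT: [hotel, hotel, golf, kilo, juliet]
i=0: L=hotel R=hotel -> agree -> hotel
i=1: BASE=kilo L=delta R=hotel all differ -> CONFLICT
i=2: L=charlie=BASE, R=golf -> take RIGHT -> golf
i=3: L=kilo R=kilo -> agree -> kilo
i=4: L=juliet R=juliet -> agree -> juliet

Answer: hotel
<<<<<<< LEFT
delta
=======
hotel
>>>>>>> RIGHT
golf
kilo
juliet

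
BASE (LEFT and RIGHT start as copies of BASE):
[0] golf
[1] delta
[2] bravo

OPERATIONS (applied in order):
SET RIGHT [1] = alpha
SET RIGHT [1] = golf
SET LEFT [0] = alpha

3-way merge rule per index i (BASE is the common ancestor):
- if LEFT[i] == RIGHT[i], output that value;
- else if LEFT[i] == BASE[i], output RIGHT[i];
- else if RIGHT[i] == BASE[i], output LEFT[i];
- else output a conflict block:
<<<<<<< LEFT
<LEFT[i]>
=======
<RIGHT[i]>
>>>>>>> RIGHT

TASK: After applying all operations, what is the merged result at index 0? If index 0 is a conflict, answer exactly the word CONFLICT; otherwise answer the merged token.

Final LEFT:  [alpha, delta, bravo]
Final RIGHT: [golf, golf, bravo]
i=0: L=alpha, R=golf=BASE -> take LEFT -> alpha
i=1: L=delta=BASE, R=golf -> take RIGHT -> golf
i=2: L=bravo R=bravo -> agree -> bravo
Index 0 -> alpha

Answer: alpha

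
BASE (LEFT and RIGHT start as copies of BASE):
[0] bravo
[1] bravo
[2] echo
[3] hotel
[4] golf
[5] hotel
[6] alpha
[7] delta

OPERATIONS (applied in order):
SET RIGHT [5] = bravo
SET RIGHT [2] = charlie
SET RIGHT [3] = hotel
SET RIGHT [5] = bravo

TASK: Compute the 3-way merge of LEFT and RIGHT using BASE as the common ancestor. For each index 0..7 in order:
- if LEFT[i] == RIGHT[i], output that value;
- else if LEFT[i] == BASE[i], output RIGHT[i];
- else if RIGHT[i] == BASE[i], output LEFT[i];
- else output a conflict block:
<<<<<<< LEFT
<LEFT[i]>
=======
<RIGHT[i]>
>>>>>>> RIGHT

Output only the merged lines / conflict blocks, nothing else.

Final LEFT:  [bravo, bravo, echo, hotel, golf, hotel, alpha, delta]
Final RIGHT: [bravo, bravo, charlie, hotel, golf, bravo, alpha, delta]
i=0: L=bravo R=bravo -> agree -> bravo
i=1: L=bravo R=bravo -> agree -> bravo
i=2: L=echo=BASE, R=charlie -> take RIGHT -> charlie
i=3: L=hotel R=hotel -> agree -> hotel
i=4: L=golf R=golf -> agree -> golf
i=5: L=hotel=BASE, R=bravo -> take RIGHT -> bravo
i=6: L=alpha R=alpha -> agree -> alpha
i=7: L=delta R=delta -> agree -> delta

Answer: bravo
bravo
charlie
hotel
golf
bravo
alpha
delta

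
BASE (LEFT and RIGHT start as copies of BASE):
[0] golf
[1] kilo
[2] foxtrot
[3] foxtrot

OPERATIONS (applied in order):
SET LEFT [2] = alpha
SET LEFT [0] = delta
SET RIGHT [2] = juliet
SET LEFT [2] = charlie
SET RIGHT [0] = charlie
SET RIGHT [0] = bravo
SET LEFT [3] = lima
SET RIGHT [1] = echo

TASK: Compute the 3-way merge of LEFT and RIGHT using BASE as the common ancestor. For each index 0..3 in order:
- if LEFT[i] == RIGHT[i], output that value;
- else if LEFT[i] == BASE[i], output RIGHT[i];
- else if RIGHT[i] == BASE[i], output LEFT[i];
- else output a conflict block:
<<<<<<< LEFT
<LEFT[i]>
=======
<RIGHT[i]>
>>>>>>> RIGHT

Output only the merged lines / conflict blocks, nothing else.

Answer: <<<<<<< LEFT
delta
=======
bravo
>>>>>>> RIGHT
echo
<<<<<<< LEFT
charlie
=======
juliet
>>>>>>> RIGHT
lima

Derivation:
Final LEFT:  [delta, kilo, charlie, lima]
Final RIGHT: [bravo, echo, juliet, foxtrot]
i=0: BASE=golf L=delta R=bravo all differ -> CONFLICT
i=1: L=kilo=BASE, R=echo -> take RIGHT -> echo
i=2: BASE=foxtrot L=charlie R=juliet all differ -> CONFLICT
i=3: L=lima, R=foxtrot=BASE -> take LEFT -> lima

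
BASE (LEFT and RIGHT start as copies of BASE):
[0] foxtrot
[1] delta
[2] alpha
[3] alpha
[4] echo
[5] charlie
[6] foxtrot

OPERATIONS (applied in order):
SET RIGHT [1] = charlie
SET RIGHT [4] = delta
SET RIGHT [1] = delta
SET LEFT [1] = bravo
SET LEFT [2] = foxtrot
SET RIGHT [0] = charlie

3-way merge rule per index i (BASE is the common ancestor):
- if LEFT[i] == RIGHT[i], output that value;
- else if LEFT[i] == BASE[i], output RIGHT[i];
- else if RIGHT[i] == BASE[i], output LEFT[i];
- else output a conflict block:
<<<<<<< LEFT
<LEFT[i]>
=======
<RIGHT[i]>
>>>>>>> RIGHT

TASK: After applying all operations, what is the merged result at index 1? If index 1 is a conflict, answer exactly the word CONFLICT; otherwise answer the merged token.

Answer: bravo

Derivation:
Final LEFT:  [foxtrot, bravo, foxtrot, alpha, echo, charlie, foxtrot]
Final RIGHT: [charlie, delta, alpha, alpha, delta, charlie, foxtrot]
i=0: L=foxtrot=BASE, R=charlie -> take RIGHT -> charlie
i=1: L=bravo, R=delta=BASE -> take LEFT -> bravo
i=2: L=foxtrot, R=alpha=BASE -> take LEFT -> foxtrot
i=3: L=alpha R=alpha -> agree -> alpha
i=4: L=echo=BASE, R=delta -> take RIGHT -> delta
i=5: L=charlie R=charlie -> agree -> charlie
i=6: L=foxtrot R=foxtrot -> agree -> foxtrot
Index 1 -> bravo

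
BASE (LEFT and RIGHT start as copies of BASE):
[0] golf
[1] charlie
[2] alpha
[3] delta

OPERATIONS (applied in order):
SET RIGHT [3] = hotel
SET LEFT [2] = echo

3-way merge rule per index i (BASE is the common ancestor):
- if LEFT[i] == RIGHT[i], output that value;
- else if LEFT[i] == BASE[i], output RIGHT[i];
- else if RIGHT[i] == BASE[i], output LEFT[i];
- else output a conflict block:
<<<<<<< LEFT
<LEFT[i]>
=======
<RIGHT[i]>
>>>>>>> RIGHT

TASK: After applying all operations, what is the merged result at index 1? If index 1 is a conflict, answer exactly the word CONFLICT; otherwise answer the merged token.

Final LEFT:  [golf, charlie, echo, delta]
Final RIGHT: [golf, charlie, alpha, hotel]
i=0: L=golf R=golf -> agree -> golf
i=1: L=charlie R=charlie -> agree -> charlie
i=2: L=echo, R=alpha=BASE -> take LEFT -> echo
i=3: L=delta=BASE, R=hotel -> take RIGHT -> hotel
Index 1 -> charlie

Answer: charlie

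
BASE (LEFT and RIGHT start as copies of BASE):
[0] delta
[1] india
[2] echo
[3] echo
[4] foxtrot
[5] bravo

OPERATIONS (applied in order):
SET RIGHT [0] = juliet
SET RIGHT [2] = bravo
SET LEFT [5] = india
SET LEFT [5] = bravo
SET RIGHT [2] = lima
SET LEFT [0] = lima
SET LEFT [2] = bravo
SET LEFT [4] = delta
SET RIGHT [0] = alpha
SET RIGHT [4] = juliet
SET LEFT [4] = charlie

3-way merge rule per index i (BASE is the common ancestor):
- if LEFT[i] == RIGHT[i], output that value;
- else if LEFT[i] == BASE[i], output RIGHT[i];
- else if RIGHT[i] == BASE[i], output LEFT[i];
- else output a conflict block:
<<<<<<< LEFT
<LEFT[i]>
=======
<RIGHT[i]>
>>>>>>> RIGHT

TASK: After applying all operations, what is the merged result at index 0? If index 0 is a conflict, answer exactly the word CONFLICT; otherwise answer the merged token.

Final LEFT:  [lima, india, bravo, echo, charlie, bravo]
Final RIGHT: [alpha, india, lima, echo, juliet, bravo]
i=0: BASE=delta L=lima R=alpha all differ -> CONFLICT
i=1: L=india R=india -> agree -> india
i=2: BASE=echo L=bravo R=lima all differ -> CONFLICT
i=3: L=echo R=echo -> agree -> echo
i=4: BASE=foxtrot L=charlie R=juliet all differ -> CONFLICT
i=5: L=bravo R=bravo -> agree -> bravo
Index 0 -> CONFLICT

Answer: CONFLICT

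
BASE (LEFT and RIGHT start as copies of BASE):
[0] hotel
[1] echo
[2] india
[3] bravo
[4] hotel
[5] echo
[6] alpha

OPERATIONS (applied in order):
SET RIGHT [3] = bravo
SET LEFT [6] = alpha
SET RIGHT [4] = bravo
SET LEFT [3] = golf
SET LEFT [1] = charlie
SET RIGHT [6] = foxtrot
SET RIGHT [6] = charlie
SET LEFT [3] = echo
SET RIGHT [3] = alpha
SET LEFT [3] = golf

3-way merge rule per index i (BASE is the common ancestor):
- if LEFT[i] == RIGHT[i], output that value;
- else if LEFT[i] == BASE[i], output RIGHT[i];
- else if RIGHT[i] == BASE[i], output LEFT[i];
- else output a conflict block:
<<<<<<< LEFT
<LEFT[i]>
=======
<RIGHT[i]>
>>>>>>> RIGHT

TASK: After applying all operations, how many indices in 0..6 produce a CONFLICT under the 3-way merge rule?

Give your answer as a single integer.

Final LEFT:  [hotel, charlie, india, golf, hotel, echo, alpha]
Final RIGHT: [hotel, echo, india, alpha, bravo, echo, charlie]
i=0: L=hotel R=hotel -> agree -> hotel
i=1: L=charlie, R=echo=BASE -> take LEFT -> charlie
i=2: L=india R=india -> agree -> india
i=3: BASE=bravo L=golf R=alpha all differ -> CONFLICT
i=4: L=hotel=BASE, R=bravo -> take RIGHT -> bravo
i=5: L=echo R=echo -> agree -> echo
i=6: L=alpha=BASE, R=charlie -> take RIGHT -> charlie
Conflict count: 1

Answer: 1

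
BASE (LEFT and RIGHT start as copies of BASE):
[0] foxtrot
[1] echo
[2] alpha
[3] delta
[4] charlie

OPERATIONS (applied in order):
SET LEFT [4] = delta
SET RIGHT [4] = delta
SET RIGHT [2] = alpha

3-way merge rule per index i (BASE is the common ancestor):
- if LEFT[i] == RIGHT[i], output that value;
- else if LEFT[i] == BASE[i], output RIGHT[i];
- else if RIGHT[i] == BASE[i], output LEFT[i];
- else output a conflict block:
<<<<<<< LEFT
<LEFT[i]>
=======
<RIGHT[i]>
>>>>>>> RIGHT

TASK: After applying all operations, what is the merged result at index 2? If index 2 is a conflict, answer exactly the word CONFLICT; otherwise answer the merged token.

Final LEFT:  [foxtrot, echo, alpha, delta, delta]
Final RIGHT: [foxtrot, echo, alpha, delta, delta]
i=0: L=foxtrot R=foxtrot -> agree -> foxtrot
i=1: L=echo R=echo -> agree -> echo
i=2: L=alpha R=alpha -> agree -> alpha
i=3: L=delta R=delta -> agree -> delta
i=4: L=delta R=delta -> agree -> delta
Index 2 -> alpha

Answer: alpha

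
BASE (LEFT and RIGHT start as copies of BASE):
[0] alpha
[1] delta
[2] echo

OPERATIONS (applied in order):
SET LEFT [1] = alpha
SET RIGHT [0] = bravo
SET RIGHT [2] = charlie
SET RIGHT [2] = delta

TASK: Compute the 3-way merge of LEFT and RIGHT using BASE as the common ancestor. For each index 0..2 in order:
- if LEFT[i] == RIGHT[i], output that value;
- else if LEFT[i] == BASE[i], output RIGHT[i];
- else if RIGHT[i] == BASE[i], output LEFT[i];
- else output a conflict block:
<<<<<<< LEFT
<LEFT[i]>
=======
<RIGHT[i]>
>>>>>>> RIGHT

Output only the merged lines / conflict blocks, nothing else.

Final LEFT:  [alpha, alpha, echo]
Final RIGHT: [bravo, delta, delta]
i=0: L=alpha=BASE, R=bravo -> take RIGHT -> bravo
i=1: L=alpha, R=delta=BASE -> take LEFT -> alpha
i=2: L=echo=BASE, R=delta -> take RIGHT -> delta

Answer: bravo
alpha
delta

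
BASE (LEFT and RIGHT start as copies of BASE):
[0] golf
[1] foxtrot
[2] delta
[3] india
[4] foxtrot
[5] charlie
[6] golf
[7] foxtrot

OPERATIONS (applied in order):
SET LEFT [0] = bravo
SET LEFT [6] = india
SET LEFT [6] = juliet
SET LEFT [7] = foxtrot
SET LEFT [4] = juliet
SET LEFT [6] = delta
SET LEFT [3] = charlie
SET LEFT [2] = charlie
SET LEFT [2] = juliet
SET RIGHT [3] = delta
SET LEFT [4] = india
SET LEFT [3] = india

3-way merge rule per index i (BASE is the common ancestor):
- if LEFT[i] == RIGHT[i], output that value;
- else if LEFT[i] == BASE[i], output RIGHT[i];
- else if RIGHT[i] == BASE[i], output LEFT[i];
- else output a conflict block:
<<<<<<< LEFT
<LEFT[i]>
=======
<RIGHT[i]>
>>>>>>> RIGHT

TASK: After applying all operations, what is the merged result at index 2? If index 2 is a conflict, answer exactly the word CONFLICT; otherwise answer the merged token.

Answer: juliet

Derivation:
Final LEFT:  [bravo, foxtrot, juliet, india, india, charlie, delta, foxtrot]
Final RIGHT: [golf, foxtrot, delta, delta, foxtrot, charlie, golf, foxtrot]
i=0: L=bravo, R=golf=BASE -> take LEFT -> bravo
i=1: L=foxtrot R=foxtrot -> agree -> foxtrot
i=2: L=juliet, R=delta=BASE -> take LEFT -> juliet
i=3: L=india=BASE, R=delta -> take RIGHT -> delta
i=4: L=india, R=foxtrot=BASE -> take LEFT -> india
i=5: L=charlie R=charlie -> agree -> charlie
i=6: L=delta, R=golf=BASE -> take LEFT -> delta
i=7: L=foxtrot R=foxtrot -> agree -> foxtrot
Index 2 -> juliet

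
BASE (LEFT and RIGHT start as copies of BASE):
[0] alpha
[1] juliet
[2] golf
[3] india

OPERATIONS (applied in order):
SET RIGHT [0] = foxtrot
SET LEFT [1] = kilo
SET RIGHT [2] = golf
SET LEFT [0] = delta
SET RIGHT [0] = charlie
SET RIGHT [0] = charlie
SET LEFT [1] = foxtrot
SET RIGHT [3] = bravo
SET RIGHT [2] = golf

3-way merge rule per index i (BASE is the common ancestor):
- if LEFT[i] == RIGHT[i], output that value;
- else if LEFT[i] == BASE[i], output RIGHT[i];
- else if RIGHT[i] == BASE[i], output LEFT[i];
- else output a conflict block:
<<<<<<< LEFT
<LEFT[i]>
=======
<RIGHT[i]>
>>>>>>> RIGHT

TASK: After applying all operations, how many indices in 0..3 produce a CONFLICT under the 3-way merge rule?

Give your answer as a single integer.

Final LEFT:  [delta, foxtrot, golf, india]
Final RIGHT: [charlie, juliet, golf, bravo]
i=0: BASE=alpha L=delta R=charlie all differ -> CONFLICT
i=1: L=foxtrot, R=juliet=BASE -> take LEFT -> foxtrot
i=2: L=golf R=golf -> agree -> golf
i=3: L=india=BASE, R=bravo -> take RIGHT -> bravo
Conflict count: 1

Answer: 1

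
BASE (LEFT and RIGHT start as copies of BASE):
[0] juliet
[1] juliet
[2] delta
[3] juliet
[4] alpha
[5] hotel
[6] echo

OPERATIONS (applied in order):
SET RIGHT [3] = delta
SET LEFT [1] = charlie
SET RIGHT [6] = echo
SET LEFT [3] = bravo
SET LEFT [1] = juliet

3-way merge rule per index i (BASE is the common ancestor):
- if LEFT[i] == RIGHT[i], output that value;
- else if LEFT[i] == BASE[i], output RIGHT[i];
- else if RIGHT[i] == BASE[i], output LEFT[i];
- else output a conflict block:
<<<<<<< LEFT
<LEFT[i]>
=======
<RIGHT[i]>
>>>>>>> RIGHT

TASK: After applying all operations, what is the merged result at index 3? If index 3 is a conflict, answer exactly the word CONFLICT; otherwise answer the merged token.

Answer: CONFLICT

Derivation:
Final LEFT:  [juliet, juliet, delta, bravo, alpha, hotel, echo]
Final RIGHT: [juliet, juliet, delta, delta, alpha, hotel, echo]
i=0: L=juliet R=juliet -> agree -> juliet
i=1: L=juliet R=juliet -> agree -> juliet
i=2: L=delta R=delta -> agree -> delta
i=3: BASE=juliet L=bravo R=delta all differ -> CONFLICT
i=4: L=alpha R=alpha -> agree -> alpha
i=5: L=hotel R=hotel -> agree -> hotel
i=6: L=echo R=echo -> agree -> echo
Index 3 -> CONFLICT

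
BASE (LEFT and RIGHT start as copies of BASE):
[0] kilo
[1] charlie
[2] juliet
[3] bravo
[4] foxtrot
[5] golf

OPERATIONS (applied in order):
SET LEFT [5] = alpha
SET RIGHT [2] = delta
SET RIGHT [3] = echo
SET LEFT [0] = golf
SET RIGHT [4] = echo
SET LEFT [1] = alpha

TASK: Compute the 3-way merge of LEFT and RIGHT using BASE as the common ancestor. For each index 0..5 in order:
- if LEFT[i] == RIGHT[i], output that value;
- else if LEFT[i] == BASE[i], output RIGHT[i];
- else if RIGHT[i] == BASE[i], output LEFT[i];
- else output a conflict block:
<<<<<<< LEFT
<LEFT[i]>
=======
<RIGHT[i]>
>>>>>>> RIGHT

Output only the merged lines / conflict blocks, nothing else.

Final LEFT:  [golf, alpha, juliet, bravo, foxtrot, alpha]
Final RIGHT: [kilo, charlie, delta, echo, echo, golf]
i=0: L=golf, R=kilo=BASE -> take LEFT -> golf
i=1: L=alpha, R=charlie=BASE -> take LEFT -> alpha
i=2: L=juliet=BASE, R=delta -> take RIGHT -> delta
i=3: L=bravo=BASE, R=echo -> take RIGHT -> echo
i=4: L=foxtrot=BASE, R=echo -> take RIGHT -> echo
i=5: L=alpha, R=golf=BASE -> take LEFT -> alpha

Answer: golf
alpha
delta
echo
echo
alpha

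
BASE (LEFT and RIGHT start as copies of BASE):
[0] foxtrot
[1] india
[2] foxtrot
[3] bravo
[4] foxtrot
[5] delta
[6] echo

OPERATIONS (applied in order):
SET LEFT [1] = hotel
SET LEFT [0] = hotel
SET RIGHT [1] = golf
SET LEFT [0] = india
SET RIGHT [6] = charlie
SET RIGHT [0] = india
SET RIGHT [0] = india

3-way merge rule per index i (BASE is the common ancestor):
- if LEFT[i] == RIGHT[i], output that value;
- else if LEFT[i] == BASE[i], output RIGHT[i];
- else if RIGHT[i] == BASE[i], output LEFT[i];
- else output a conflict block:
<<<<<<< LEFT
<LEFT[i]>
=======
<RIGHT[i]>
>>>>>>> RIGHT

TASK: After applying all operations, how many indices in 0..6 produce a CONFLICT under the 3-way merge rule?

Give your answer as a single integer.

Final LEFT:  [india, hotel, foxtrot, bravo, foxtrot, delta, echo]
Final RIGHT: [india, golf, foxtrot, bravo, foxtrot, delta, charlie]
i=0: L=india R=india -> agree -> india
i=1: BASE=india L=hotel R=golf all differ -> CONFLICT
i=2: L=foxtrot R=foxtrot -> agree -> foxtrot
i=3: L=bravo R=bravo -> agree -> bravo
i=4: L=foxtrot R=foxtrot -> agree -> foxtrot
i=5: L=delta R=delta -> agree -> delta
i=6: L=echo=BASE, R=charlie -> take RIGHT -> charlie
Conflict count: 1

Answer: 1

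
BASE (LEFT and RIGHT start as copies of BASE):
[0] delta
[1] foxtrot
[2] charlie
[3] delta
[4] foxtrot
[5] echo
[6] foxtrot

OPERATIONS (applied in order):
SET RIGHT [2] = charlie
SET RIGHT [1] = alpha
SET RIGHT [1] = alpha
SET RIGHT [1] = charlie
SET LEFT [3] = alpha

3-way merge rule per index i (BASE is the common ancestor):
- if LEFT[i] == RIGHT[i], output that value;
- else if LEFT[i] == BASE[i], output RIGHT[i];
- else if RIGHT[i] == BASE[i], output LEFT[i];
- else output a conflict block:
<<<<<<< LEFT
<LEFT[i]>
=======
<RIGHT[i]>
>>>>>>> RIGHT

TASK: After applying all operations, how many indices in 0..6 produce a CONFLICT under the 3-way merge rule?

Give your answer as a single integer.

Final LEFT:  [delta, foxtrot, charlie, alpha, foxtrot, echo, foxtrot]
Final RIGHT: [delta, charlie, charlie, delta, foxtrot, echo, foxtrot]
i=0: L=delta R=delta -> agree -> delta
i=1: L=foxtrot=BASE, R=charlie -> take RIGHT -> charlie
i=2: L=charlie R=charlie -> agree -> charlie
i=3: L=alpha, R=delta=BASE -> take LEFT -> alpha
i=4: L=foxtrot R=foxtrot -> agree -> foxtrot
i=5: L=echo R=echo -> agree -> echo
i=6: L=foxtrot R=foxtrot -> agree -> foxtrot
Conflict count: 0

Answer: 0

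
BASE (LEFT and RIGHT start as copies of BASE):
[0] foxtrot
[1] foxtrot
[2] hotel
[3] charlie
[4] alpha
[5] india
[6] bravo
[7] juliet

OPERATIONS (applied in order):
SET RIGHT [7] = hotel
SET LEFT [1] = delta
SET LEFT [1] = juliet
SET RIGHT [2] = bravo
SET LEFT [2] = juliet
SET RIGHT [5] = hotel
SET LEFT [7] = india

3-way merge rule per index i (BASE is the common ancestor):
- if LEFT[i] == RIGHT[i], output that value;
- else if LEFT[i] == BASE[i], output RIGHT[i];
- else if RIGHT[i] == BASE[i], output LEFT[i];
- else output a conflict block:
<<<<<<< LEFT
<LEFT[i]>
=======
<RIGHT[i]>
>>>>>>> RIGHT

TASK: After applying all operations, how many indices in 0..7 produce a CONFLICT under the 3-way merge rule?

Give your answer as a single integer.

Final LEFT:  [foxtrot, juliet, juliet, charlie, alpha, india, bravo, india]
Final RIGHT: [foxtrot, foxtrot, bravo, charlie, alpha, hotel, bravo, hotel]
i=0: L=foxtrot R=foxtrot -> agree -> foxtrot
i=1: L=juliet, R=foxtrot=BASE -> take LEFT -> juliet
i=2: BASE=hotel L=juliet R=bravo all differ -> CONFLICT
i=3: L=charlie R=charlie -> agree -> charlie
i=4: L=alpha R=alpha -> agree -> alpha
i=5: L=india=BASE, R=hotel -> take RIGHT -> hotel
i=6: L=bravo R=bravo -> agree -> bravo
i=7: BASE=juliet L=india R=hotel all differ -> CONFLICT
Conflict count: 2

Answer: 2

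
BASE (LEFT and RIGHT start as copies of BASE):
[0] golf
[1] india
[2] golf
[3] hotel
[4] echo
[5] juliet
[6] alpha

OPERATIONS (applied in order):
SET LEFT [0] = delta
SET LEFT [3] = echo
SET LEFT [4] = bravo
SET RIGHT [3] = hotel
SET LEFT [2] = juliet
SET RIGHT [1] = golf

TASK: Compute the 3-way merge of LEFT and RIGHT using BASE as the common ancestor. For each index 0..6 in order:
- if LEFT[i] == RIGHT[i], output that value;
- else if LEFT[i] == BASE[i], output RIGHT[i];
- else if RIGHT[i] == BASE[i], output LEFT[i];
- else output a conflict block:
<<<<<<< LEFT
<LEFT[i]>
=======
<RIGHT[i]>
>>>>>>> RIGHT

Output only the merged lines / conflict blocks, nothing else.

Answer: delta
golf
juliet
echo
bravo
juliet
alpha

Derivation:
Final LEFT:  [delta, india, juliet, echo, bravo, juliet, alpha]
Final RIGHT: [golf, golf, golf, hotel, echo, juliet, alpha]
i=0: L=delta, R=golf=BASE -> take LEFT -> delta
i=1: L=india=BASE, R=golf -> take RIGHT -> golf
i=2: L=juliet, R=golf=BASE -> take LEFT -> juliet
i=3: L=echo, R=hotel=BASE -> take LEFT -> echo
i=4: L=bravo, R=echo=BASE -> take LEFT -> bravo
i=5: L=juliet R=juliet -> agree -> juliet
i=6: L=alpha R=alpha -> agree -> alpha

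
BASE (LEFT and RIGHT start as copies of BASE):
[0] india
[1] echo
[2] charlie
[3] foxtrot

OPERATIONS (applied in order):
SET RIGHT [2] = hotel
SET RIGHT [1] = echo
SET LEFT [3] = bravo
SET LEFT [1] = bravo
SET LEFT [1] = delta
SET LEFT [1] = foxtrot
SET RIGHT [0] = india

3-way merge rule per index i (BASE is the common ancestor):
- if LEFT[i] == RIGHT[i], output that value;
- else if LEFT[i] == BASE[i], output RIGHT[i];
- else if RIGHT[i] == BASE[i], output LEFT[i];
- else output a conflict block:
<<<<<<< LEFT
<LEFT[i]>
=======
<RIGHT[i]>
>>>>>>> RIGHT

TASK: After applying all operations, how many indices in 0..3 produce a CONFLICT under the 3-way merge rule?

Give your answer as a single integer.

Final LEFT:  [india, foxtrot, charlie, bravo]
Final RIGHT: [india, echo, hotel, foxtrot]
i=0: L=india R=india -> agree -> india
i=1: L=foxtrot, R=echo=BASE -> take LEFT -> foxtrot
i=2: L=charlie=BASE, R=hotel -> take RIGHT -> hotel
i=3: L=bravo, R=foxtrot=BASE -> take LEFT -> bravo
Conflict count: 0

Answer: 0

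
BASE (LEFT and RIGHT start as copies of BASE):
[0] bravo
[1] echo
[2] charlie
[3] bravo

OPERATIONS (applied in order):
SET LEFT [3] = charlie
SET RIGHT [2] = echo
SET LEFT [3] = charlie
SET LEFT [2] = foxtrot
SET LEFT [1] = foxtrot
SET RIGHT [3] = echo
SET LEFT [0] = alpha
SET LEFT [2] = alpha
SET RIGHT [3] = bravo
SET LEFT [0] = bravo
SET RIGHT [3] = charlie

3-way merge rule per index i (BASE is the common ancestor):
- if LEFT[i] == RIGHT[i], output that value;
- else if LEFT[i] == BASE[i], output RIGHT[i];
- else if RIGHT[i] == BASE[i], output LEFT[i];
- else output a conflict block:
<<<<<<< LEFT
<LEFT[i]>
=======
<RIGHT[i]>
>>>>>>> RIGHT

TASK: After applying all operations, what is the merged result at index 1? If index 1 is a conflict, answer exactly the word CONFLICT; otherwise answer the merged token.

Final LEFT:  [bravo, foxtrot, alpha, charlie]
Final RIGHT: [bravo, echo, echo, charlie]
i=0: L=bravo R=bravo -> agree -> bravo
i=1: L=foxtrot, R=echo=BASE -> take LEFT -> foxtrot
i=2: BASE=charlie L=alpha R=echo all differ -> CONFLICT
i=3: L=charlie R=charlie -> agree -> charlie
Index 1 -> foxtrot

Answer: foxtrot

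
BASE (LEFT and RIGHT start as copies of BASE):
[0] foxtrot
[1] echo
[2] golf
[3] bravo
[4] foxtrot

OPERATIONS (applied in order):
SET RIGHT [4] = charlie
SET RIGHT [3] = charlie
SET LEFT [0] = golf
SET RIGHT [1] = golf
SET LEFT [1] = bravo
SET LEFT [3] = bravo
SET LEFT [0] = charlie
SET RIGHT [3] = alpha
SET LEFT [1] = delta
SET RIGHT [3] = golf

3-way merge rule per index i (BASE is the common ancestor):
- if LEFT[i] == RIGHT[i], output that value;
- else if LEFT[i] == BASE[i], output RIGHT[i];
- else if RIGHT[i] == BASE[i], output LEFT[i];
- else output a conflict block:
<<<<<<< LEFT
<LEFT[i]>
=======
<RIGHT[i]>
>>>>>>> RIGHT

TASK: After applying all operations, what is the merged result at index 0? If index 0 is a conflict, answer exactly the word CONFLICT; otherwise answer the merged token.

Answer: charlie

Derivation:
Final LEFT:  [charlie, delta, golf, bravo, foxtrot]
Final RIGHT: [foxtrot, golf, golf, golf, charlie]
i=0: L=charlie, R=foxtrot=BASE -> take LEFT -> charlie
i=1: BASE=echo L=delta R=golf all differ -> CONFLICT
i=2: L=golf R=golf -> agree -> golf
i=3: L=bravo=BASE, R=golf -> take RIGHT -> golf
i=4: L=foxtrot=BASE, R=charlie -> take RIGHT -> charlie
Index 0 -> charlie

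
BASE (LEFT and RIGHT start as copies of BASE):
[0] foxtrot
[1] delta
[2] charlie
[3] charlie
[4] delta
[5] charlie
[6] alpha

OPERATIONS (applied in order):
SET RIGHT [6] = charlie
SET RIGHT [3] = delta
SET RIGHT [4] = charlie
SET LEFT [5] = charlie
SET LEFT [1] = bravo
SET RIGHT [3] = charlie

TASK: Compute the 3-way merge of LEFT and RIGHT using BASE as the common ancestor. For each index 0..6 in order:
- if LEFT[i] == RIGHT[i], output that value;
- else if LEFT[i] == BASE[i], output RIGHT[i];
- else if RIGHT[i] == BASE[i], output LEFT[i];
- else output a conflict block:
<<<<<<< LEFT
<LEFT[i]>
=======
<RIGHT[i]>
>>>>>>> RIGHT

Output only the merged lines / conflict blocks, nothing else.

Answer: foxtrot
bravo
charlie
charlie
charlie
charlie
charlie

Derivation:
Final LEFT:  [foxtrot, bravo, charlie, charlie, delta, charlie, alpha]
Final RIGHT: [foxtrot, delta, charlie, charlie, charlie, charlie, charlie]
i=0: L=foxtrot R=foxtrot -> agree -> foxtrot
i=1: L=bravo, R=delta=BASE -> take LEFT -> bravo
i=2: L=charlie R=charlie -> agree -> charlie
i=3: L=charlie R=charlie -> agree -> charlie
i=4: L=delta=BASE, R=charlie -> take RIGHT -> charlie
i=5: L=charlie R=charlie -> agree -> charlie
i=6: L=alpha=BASE, R=charlie -> take RIGHT -> charlie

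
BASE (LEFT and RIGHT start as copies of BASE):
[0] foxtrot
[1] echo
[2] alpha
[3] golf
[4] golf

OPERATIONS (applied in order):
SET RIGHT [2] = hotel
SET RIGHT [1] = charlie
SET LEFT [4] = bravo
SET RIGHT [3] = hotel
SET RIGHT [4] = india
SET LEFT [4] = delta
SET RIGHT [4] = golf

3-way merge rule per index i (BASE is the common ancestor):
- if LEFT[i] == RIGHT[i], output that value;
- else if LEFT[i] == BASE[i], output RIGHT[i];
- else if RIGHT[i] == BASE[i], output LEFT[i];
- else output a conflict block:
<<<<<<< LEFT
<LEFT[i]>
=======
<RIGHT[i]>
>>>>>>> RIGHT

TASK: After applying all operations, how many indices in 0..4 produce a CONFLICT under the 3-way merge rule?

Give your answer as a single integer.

Final LEFT:  [foxtrot, echo, alpha, golf, delta]
Final RIGHT: [foxtrot, charlie, hotel, hotel, golf]
i=0: L=foxtrot R=foxtrot -> agree -> foxtrot
i=1: L=echo=BASE, R=charlie -> take RIGHT -> charlie
i=2: L=alpha=BASE, R=hotel -> take RIGHT -> hotel
i=3: L=golf=BASE, R=hotel -> take RIGHT -> hotel
i=4: L=delta, R=golf=BASE -> take LEFT -> delta
Conflict count: 0

Answer: 0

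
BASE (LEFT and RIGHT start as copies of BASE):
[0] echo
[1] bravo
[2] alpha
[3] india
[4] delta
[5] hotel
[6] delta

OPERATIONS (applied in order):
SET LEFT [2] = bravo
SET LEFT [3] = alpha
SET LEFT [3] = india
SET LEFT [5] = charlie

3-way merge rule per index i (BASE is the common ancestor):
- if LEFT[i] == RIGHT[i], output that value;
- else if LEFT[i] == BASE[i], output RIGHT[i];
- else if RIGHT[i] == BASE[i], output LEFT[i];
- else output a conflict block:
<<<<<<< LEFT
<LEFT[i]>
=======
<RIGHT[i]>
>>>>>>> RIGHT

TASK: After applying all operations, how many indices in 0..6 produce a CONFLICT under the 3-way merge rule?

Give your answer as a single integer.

Answer: 0

Derivation:
Final LEFT:  [echo, bravo, bravo, india, delta, charlie, delta]
Final RIGHT: [echo, bravo, alpha, india, delta, hotel, delta]
i=0: L=echo R=echo -> agree -> echo
i=1: L=bravo R=bravo -> agree -> bravo
i=2: L=bravo, R=alpha=BASE -> take LEFT -> bravo
i=3: L=india R=india -> agree -> india
i=4: L=delta R=delta -> agree -> delta
i=5: L=charlie, R=hotel=BASE -> take LEFT -> charlie
i=6: L=delta R=delta -> agree -> delta
Conflict count: 0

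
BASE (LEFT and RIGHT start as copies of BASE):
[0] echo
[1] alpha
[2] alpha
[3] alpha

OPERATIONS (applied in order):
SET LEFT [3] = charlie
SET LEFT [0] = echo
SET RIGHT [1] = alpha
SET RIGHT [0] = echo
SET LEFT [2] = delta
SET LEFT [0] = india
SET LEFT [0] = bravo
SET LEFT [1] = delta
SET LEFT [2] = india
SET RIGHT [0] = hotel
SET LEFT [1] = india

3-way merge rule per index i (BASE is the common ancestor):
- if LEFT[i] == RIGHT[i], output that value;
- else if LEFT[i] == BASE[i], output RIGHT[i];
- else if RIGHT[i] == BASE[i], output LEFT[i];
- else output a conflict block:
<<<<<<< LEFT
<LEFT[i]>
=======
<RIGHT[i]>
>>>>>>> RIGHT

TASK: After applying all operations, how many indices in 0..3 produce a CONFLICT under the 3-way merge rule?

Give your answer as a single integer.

Answer: 1

Derivation:
Final LEFT:  [bravo, india, india, charlie]
Final RIGHT: [hotel, alpha, alpha, alpha]
i=0: BASE=echo L=bravo R=hotel all differ -> CONFLICT
i=1: L=india, R=alpha=BASE -> take LEFT -> india
i=2: L=india, R=alpha=BASE -> take LEFT -> india
i=3: L=charlie, R=alpha=BASE -> take LEFT -> charlie
Conflict count: 1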